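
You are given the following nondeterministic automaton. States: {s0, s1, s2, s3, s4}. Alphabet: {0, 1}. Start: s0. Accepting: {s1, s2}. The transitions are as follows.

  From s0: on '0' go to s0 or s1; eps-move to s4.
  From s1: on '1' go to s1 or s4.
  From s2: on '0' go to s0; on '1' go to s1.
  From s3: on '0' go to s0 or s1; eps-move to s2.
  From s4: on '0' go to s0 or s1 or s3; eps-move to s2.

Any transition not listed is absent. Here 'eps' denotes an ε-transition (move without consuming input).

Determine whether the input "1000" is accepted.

No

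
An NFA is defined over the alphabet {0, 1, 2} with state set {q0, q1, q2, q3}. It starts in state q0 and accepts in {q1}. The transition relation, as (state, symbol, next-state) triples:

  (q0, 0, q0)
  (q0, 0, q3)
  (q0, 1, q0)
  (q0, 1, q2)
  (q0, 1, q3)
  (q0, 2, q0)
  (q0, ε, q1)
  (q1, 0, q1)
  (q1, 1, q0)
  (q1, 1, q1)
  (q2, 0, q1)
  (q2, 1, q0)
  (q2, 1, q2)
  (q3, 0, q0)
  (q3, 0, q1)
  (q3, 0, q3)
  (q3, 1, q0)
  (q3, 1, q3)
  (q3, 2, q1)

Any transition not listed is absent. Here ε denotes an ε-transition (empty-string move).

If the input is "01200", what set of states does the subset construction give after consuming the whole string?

{q0, q1, q3}

Start: ε-closure({q0}) = {q0, q1}.
Read '0': {q0, q1} → {q0, q1, q3}.
Read '1': {q0, q1, q3} → {q0, q1, q2, q3}.
Read '2': {q0, q1, q2, q3} → {q0, q1}.
Read '0': {q0, q1} → {q0, q1, q3}.
Read '0': {q0, q1, q3} → {q0, q1, q3}.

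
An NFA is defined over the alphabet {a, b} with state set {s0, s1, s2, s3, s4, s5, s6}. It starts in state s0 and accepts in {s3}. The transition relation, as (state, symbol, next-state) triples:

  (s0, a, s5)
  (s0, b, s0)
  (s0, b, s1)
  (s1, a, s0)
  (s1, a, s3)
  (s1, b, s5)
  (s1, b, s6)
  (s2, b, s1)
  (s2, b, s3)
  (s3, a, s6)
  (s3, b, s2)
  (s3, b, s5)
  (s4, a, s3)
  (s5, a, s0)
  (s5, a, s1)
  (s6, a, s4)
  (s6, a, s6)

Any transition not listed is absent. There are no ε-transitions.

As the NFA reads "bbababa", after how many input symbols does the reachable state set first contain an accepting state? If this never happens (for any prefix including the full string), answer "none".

3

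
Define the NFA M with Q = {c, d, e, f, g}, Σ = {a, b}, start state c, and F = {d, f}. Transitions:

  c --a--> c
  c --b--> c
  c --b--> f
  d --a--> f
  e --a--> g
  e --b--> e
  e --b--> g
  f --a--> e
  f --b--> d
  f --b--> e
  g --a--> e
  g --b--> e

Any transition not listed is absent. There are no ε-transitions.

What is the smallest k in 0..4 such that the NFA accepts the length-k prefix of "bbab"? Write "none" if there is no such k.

Start in {c}.
Read 'b': c→{c, f}; now {c, f}.
None of the earlier sets intersect F, but {c, f} does.

1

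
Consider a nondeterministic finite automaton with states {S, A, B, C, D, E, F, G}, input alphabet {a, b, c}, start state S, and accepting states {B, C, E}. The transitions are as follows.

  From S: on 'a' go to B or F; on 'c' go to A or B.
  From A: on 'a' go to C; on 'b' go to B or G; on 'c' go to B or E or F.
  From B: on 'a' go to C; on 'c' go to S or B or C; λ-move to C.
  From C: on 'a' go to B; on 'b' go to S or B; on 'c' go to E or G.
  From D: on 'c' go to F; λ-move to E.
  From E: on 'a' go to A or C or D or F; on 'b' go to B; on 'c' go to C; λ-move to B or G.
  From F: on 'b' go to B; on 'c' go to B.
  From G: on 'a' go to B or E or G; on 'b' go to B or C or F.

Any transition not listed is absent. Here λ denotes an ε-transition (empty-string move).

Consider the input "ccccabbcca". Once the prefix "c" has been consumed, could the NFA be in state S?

Start in {S}.
Read 'c': S→{A, B}; union {A, B}; ε-closure = {A, B, C}.
State S is not in {A, B, C}.

No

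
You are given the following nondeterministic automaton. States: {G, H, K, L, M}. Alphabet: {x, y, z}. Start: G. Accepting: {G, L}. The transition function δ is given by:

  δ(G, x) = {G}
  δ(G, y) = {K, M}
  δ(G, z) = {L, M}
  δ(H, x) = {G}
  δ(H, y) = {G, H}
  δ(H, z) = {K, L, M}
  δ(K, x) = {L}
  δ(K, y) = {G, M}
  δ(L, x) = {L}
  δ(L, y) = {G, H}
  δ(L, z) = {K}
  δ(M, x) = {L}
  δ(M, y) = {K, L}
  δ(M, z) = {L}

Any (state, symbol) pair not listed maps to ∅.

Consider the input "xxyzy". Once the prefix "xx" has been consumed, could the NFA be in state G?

Yes

Start in {G}.
Read 'x': {G} → {G}.
Read 'x': {G} → {G}.
State G is in {G}.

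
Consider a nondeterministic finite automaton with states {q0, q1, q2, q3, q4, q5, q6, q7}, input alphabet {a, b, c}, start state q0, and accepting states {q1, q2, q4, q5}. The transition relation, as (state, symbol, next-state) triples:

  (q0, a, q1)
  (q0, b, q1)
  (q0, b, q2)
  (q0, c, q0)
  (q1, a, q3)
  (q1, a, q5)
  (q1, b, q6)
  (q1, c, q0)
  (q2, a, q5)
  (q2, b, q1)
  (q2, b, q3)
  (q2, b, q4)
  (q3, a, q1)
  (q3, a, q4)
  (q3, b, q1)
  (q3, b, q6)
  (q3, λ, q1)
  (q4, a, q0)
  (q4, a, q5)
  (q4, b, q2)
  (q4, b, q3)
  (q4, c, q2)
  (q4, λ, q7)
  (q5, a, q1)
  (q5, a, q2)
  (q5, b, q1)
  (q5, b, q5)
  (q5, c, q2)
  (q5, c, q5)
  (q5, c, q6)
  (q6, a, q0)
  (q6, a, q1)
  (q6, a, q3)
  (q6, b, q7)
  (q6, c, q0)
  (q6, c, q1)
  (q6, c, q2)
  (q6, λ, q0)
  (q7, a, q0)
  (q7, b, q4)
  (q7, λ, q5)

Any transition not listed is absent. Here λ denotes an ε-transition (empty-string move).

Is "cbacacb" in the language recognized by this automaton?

Yes

Start in {q0}.
Read 'c': {q0} → {q0}.
Read 'b': {q0} → {q1, q2}.
Read 'a': {q1, q2} → {q1, q3, q5}.
Read 'c': {q1, q3, q5} → {q0, q2, q5, q6}.
Read 'a': {q0, q2, q5, q6} → {q0, q1, q2, q3, q5}.
Read 'c': {q0, q1, q2, q3, q5} → {q0, q2, q5, q6}.
Read 'b': {q0, q2, q5, q6} → {q1, q2, q3, q4, q5, q7}.
The final set {q1, q2, q3, q4, q5, q7} contains the accepting states q1, q2, q4, q5.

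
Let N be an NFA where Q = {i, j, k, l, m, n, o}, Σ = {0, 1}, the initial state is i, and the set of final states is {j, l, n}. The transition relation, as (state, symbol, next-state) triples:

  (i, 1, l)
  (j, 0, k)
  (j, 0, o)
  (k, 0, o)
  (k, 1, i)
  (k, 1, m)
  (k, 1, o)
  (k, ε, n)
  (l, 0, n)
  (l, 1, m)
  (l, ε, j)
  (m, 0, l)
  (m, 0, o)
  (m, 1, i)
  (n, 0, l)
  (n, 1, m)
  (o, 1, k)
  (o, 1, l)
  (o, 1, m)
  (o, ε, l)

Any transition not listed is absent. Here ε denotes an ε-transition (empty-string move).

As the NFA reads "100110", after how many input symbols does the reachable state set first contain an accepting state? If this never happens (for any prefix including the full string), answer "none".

Start in {i}.
Read '1': {i} → {j, l}.
None of the earlier sets intersect F, but {j, l} does.

1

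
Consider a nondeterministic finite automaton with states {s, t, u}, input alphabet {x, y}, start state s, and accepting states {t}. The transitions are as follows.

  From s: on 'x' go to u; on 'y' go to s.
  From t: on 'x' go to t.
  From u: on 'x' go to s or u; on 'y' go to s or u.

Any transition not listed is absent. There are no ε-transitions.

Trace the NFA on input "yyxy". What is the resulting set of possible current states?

Start in {s}.
Read 'y': s→{s}; now {s}.
Read 'y': s→{s}; now {s}.
Read 'x': s→{u}; now {u}.
Read 'y': u→{s, u}; now {s, u}.

{s, u}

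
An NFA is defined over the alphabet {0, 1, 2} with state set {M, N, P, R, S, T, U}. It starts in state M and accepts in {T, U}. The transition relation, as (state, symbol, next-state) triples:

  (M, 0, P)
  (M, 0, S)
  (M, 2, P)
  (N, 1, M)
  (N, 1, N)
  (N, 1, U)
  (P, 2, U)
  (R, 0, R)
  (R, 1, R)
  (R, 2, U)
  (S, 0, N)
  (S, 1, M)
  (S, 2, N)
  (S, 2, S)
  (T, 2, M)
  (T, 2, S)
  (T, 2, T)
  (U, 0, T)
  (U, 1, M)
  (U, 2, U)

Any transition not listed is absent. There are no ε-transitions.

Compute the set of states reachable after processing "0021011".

Start in {M}.
Read '0': M→{P, S}; now {P, S}.
Read '0': P→∅, S→{N}; now {N}.
Read '2': N→∅; now ∅.
The set is empty and remains empty for the remaining 4 symbols.

∅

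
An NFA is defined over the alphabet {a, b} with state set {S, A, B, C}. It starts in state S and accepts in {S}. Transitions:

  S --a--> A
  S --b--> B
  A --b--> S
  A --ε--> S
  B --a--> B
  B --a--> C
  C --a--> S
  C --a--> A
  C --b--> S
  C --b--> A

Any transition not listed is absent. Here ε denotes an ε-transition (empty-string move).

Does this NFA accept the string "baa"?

Yes

Start in {S}.
Read 'b': {S} → {B}.
Read 'a': {B} → {B, C}.
Read 'a': {B, C} → {S, A, B, C}.
The final set {S, A, B, C} contains the accepting state S.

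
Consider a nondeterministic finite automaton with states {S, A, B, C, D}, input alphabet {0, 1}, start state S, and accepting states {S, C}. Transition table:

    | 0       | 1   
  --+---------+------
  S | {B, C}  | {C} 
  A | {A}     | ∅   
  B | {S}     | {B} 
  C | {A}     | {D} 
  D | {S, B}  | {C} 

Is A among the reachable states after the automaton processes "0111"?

Start in {S}.
Read '0': S→{B, C}; now {B, C}.
Read '1': B→{B}, C→{D}; now {B, D}.
Read '1': B→{B}, D→{C}; now {B, C}.
Read '1': B→{B}, C→{D}; now {B, D}.
State A is not in {B, D}.

No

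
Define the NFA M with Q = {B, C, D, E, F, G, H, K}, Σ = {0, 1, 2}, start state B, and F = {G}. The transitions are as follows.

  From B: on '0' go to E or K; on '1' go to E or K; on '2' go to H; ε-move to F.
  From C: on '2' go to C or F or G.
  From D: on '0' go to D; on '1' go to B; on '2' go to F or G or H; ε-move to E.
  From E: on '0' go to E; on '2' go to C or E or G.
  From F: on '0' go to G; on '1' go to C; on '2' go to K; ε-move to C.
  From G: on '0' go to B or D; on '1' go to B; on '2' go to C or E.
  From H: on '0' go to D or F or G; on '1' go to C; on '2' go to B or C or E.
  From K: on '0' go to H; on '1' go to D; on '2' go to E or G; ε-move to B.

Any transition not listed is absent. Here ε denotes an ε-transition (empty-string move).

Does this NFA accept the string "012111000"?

Yes

Start: ε-closure({B}) = {B, C, F}.
Read '0': B→{E, K}, C→∅, F→{G}; union {E, G, K}; ε-closure = {B, C, E, F, G, K}.
Read '1': B→{E, K}, C→∅, E→∅, F→{C}, G→{B}, K→{D}; union {B, C, D, E, K}; ε-closure = {B, C, D, E, F, K}.
Read '2': B→{H}, C→{C, F, G}, D→{F, G, H}, E→{C, E, G}, F→{K}, K→{E, G}; union {C, E, F, G, H, K}; ε-closure = {B, C, E, F, G, H, K}.
Read '1': B→{E, K}, C→∅, E→∅, F→{C}, G→{B}, H→{C}, K→{D}; union {B, C, D, E, K}; ε-closure = {B, C, D, E, F, K}.
Read '1': B→{E, K}, C→∅, D→{B}, E→∅, F→{C}, K→{D}; union {B, C, D, E, K}; ε-closure = {B, C, D, E, F, K}.
Read '1': B→{E, K}, C→∅, D→{B}, E→∅, F→{C}, K→{D}; union {B, C, D, E, K}; ε-closure = {B, C, D, E, F, K}.
Read '0': B→{E, K}, C→∅, D→{D}, E→{E}, F→{G}, K→{H}; union {D, E, G, H, K}; ε-closure = {B, C, D, E, F, G, H, K}.
Read '0': B→{E, K}, C→∅, D→{D}, E→{E}, F→{G}, G→{B, D}, H→{D, F, G}, K→{H}; union {B, D, E, F, G, H, K}; ε-closure = {B, C, D, E, F, G, H, K}.
Read '0': B→{E, K}, C→∅, D→{D}, E→{E}, F→{G}, G→{B, D}, H→{D, F, G}, K→{H}; union {B, D, E, F, G, H, K}; ε-closure = {B, C, D, E, F, G, H, K}.
The final set {B, C, D, E, F, G, H, K} contains the accepting state G.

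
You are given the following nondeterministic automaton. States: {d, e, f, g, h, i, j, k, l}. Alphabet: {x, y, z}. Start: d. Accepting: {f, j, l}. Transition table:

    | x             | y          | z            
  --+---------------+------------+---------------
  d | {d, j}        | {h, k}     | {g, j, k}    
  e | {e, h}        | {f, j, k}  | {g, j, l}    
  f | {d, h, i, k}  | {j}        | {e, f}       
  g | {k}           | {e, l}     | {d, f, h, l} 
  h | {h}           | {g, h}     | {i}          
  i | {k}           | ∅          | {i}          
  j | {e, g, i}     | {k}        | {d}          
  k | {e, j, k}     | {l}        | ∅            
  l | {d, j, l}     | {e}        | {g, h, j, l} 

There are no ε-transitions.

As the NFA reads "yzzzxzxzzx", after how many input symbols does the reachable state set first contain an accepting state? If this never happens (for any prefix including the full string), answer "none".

none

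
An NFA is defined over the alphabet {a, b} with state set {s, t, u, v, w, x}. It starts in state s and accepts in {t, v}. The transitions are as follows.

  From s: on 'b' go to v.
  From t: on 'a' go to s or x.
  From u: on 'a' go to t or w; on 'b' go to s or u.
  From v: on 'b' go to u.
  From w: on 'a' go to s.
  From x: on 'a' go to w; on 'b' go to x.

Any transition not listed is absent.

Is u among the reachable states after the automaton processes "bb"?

Start in {s}.
Read 'b': s→{v}; now {v}.
Read 'b': v→{u}; now {u}.
State u is in {u}.

Yes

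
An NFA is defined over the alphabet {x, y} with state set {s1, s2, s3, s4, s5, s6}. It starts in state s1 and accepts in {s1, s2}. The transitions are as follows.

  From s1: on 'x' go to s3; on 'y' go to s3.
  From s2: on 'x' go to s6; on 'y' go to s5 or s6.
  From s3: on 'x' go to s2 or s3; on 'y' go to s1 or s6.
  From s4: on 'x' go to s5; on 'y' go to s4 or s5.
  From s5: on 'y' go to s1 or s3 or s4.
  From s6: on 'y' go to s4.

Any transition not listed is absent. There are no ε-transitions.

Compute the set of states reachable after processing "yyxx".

Start in {s1}.
Read 'y': s1→{s3}; now {s3}.
Read 'y': s3→{s1, s6}; now {s1, s6}.
Read 'x': s1→{s3}, s6→∅; now {s3}.
Read 'x': s3→{s2, s3}; now {s2, s3}.

{s2, s3}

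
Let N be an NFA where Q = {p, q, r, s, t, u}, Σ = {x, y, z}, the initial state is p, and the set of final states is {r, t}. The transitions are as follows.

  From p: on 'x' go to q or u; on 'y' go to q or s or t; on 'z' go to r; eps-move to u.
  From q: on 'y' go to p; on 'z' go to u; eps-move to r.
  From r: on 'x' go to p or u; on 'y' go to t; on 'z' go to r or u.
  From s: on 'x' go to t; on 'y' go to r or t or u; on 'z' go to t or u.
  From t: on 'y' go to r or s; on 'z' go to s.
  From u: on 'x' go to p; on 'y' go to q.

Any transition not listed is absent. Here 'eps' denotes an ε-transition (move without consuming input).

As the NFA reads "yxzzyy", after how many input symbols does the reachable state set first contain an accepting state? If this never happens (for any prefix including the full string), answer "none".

Start: ε-closure({p}) = {p, u}.
Read 'y': {p, u} → {q, r, s, t}.
None of the earlier sets intersect F, but {q, r, s, t} does.

1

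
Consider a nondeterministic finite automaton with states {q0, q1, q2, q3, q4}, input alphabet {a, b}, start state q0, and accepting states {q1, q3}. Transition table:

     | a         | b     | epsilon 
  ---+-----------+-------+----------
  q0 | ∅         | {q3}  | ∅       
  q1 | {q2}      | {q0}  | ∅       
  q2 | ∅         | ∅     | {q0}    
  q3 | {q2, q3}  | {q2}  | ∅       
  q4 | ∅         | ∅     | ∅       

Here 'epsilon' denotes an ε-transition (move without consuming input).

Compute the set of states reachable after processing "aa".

Start in {q0}.
Read 'a': {q0} → ∅.
The set is empty and remains empty for the remaining 1 symbol.

∅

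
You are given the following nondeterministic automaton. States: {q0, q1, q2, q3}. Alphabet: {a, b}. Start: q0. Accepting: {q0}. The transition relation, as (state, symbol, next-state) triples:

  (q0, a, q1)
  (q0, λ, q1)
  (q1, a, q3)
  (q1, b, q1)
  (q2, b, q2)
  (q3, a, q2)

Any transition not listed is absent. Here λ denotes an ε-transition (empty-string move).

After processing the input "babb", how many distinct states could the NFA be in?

Start: ε-closure({q0}) = {q0, q1}.
Read 'b': {q0, q1} → {q1}.
Read 'a': {q1} → {q3}.
Read 'b': {q3} → ∅.
The set is empty and remains empty for the remaining 1 symbol.
That set has 0 states.

0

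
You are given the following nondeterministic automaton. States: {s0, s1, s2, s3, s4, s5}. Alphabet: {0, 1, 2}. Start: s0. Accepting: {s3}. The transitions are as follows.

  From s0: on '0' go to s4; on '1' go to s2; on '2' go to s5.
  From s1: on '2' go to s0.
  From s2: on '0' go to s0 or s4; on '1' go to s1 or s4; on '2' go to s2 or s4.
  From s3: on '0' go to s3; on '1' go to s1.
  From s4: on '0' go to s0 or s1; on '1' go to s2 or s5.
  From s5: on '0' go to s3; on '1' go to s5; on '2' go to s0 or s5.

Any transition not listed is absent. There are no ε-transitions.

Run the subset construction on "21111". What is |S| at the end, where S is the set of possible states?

1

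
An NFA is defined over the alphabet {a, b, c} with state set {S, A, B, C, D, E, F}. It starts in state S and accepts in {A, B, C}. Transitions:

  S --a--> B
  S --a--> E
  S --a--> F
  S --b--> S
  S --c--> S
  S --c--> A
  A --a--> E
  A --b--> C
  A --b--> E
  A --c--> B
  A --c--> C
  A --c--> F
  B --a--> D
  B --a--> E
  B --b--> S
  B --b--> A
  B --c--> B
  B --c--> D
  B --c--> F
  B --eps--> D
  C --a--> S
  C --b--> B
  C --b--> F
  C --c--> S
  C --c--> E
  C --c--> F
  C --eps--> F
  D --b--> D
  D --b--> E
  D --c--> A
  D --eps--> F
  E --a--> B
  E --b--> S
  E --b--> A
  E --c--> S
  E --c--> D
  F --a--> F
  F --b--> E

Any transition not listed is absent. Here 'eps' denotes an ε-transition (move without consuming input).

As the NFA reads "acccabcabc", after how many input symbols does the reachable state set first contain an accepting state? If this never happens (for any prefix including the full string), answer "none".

1

Start in {S}.
Read 'a': S→{B, E, F}; union {B, E, F}; ε-closure = {B, D, E, F}.
None of the earlier sets intersect F, but {B, D, E, F} does.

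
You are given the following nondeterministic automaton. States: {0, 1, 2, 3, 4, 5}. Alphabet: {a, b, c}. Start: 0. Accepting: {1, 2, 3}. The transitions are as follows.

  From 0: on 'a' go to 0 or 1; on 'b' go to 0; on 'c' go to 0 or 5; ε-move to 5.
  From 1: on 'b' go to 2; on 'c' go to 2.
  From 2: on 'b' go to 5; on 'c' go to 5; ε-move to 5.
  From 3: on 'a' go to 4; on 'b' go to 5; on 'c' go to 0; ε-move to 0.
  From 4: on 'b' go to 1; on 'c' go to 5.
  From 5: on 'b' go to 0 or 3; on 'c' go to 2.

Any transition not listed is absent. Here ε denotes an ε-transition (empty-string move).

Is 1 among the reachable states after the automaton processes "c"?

No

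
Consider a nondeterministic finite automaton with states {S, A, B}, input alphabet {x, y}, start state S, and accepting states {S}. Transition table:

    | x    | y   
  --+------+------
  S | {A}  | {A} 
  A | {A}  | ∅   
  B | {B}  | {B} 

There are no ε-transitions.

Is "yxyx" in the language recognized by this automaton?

No

Start in {S}.
Read 'y': S→{A}; now {A}.
Read 'x': A→{A}; now {A}.
Read 'y': A→∅; now ∅.
The set is empty and remains empty for the remaining 1 symbol.
The final set ∅ contains no accepting state.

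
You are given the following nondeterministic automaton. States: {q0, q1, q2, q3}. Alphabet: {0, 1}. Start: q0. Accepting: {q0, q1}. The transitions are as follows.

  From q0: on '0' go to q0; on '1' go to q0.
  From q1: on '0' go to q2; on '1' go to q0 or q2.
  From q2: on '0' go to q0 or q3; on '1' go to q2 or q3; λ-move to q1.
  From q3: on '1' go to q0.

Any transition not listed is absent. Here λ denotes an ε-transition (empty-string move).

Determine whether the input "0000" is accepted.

Yes

Start in {q0}.
Read '0': q0→{q0}; now {q0}.
Read '0': q0→{q0}; now {q0}.
Read '0': q0→{q0}; now {q0}.
Read '0': q0→{q0}; now {q0}.
The final set {q0} contains the accepting state q0.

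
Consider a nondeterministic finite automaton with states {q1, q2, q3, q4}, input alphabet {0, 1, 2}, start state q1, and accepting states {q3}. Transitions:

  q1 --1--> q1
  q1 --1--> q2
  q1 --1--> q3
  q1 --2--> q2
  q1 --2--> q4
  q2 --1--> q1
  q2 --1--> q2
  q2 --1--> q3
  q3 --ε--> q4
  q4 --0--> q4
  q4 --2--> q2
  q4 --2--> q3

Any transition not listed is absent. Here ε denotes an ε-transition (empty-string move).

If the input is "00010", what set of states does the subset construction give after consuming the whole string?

Start in {q1}.
Read '0': {q1} → ∅.
The set is empty and remains empty for the remaining 4 symbols.

∅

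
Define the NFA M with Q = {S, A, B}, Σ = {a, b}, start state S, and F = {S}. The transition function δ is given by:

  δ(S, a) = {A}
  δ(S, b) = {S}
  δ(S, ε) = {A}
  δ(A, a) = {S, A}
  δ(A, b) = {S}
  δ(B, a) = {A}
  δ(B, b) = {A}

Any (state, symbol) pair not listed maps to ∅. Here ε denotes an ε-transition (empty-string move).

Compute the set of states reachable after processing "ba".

{S, A}

Start: ε-closure({S}) = {S, A}.
Read 'b': S→{S}, A→{S}; union {S}; ε-closure = {S, A}.
Read 'a': S→{A}, A→{S, A}; now {S, A}.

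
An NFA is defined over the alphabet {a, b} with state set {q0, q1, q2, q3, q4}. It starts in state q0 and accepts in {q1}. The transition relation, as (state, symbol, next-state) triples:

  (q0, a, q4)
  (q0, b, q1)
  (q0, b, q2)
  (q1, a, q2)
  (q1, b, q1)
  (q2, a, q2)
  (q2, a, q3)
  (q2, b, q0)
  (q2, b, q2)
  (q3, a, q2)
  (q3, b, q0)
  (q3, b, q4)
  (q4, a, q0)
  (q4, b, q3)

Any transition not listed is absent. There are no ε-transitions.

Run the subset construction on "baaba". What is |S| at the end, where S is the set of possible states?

Start in {q0}.
Read 'b': q0→{q1, q2}; now {q1, q2}.
Read 'a': q1→{q2}, q2→{q2, q3}; now {q2, q3}.
Read 'a': q2→{q2, q3}, q3→{q2}; now {q2, q3}.
Read 'b': q2→{q0, q2}, q3→{q0, q4}; now {q0, q2, q4}.
Read 'a': q0→{q4}, q2→{q2, q3}, q4→{q0}; now {q0, q2, q3, q4}.
That set has 4 states.

4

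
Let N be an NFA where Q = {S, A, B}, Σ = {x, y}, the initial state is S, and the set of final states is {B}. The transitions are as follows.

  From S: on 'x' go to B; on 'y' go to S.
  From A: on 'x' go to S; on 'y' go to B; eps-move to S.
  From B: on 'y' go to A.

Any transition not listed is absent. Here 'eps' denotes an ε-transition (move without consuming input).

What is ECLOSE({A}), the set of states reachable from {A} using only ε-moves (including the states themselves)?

Begin with {A}.
ε-move A → S; add S.

{S, A}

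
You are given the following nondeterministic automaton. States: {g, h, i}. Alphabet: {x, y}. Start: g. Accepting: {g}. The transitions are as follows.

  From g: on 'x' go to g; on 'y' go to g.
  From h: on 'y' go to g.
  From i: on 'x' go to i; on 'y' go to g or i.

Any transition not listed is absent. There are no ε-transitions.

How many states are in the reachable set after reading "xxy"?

1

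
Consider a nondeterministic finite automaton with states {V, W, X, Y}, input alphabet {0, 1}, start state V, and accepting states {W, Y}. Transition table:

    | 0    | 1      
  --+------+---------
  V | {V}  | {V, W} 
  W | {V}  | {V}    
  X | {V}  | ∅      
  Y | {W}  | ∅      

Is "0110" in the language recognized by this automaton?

No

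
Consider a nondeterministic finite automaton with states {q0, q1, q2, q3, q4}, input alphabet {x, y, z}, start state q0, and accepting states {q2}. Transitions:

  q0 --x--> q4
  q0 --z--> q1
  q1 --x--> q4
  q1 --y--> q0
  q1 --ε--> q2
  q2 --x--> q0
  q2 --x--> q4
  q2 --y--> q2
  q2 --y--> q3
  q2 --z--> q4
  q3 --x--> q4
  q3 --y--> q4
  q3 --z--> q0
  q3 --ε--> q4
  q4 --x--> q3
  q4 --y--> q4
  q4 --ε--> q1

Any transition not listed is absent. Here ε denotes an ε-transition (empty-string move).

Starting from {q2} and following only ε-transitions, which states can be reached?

{q2}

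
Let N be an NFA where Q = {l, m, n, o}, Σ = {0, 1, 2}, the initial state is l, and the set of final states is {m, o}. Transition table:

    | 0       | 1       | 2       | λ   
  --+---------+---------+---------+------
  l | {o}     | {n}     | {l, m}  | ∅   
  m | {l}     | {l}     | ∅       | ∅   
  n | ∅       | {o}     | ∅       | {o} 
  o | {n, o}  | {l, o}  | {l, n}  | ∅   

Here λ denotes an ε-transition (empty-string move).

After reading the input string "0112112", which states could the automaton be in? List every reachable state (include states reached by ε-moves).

{l, m, n, o}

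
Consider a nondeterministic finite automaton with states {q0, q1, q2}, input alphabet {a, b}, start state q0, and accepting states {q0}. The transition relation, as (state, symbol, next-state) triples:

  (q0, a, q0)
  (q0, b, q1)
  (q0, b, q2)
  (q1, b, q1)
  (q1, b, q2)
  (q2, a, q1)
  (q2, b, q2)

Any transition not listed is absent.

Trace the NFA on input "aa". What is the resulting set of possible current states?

Start in {q0}.
Read 'a': q0→{q0}; now {q0}.
Read 'a': q0→{q0}; now {q0}.

{q0}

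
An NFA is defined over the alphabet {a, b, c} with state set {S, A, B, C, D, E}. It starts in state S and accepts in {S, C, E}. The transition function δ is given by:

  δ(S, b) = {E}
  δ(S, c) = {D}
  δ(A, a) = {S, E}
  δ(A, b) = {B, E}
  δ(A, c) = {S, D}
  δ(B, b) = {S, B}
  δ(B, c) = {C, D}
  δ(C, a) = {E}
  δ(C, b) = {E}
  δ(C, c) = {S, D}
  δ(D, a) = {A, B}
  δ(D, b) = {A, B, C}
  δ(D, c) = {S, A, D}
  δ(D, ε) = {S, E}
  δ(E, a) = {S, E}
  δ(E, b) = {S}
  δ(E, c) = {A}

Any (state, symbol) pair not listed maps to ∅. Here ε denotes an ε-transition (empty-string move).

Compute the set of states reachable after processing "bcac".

{S, A, D, E}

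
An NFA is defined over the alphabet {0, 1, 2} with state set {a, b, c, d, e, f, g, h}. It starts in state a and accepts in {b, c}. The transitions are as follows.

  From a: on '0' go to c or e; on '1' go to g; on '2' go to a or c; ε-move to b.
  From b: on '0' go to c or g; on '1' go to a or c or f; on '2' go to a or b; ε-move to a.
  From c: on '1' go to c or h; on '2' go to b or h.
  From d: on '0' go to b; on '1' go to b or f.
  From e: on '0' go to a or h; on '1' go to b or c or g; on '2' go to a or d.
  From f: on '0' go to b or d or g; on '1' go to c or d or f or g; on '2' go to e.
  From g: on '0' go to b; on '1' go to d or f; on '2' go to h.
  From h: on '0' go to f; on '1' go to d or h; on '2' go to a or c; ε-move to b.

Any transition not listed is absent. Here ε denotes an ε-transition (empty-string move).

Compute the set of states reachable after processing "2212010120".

Start: ε-closure({a}) = {a, b}.
Read '2': a→{a, c}, b→{a, b}; now {a, b, c}.
Read '2': a→{a, c}, b→{a, b}, c→{b, h}; now {a, b, c, h}.
Read '1': a→{g}, b→{a, c, f}, c→{c, h}, h→{d, h}; union {a, c, d, f, g, h}; ε-closure = {a, b, c, d, f, g, h}.
Read '2': a→{a, c}, b→{a, b}, c→{b, h}, d→∅, f→{e}, g→{h}, h→{a, c}; now {a, b, c, e, h}.
Read '0': a→{c, e}, b→{c, g}, c→∅, e→{a, h}, h→{f}; union {a, c, e, f, g, h}; ε-closure = {a, b, c, e, f, g, h}.
Read '1': a→{g}, b→{a, c, f}, c→{c, h}, e→{b, c, g}, f→{c, d, f, g}, g→{d, f}, h→{d, h}; now {a, b, c, d, f, g, h}.
Read '0': a→{c, e}, b→{c, g}, c→∅, d→{b}, f→{b, d, g}, g→{b}, h→{f}; union {b, c, d, e, f, g}; ε-closure = {a, b, c, d, e, f, g}.
Read '1': a→{g}, b→{a, c, f}, c→{c, h}, d→{b, f}, e→{b, c, g}, f→{c, d, f, g}, g→{d, f}; now {a, b, c, d, f, g, h}.
Read '2': a→{a, c}, b→{a, b}, c→{b, h}, d→∅, f→{e}, g→{h}, h→{a, c}; now {a, b, c, e, h}.
Read '0': a→{c, e}, b→{c, g}, c→∅, e→{a, h}, h→{f}; union {a, c, e, f, g, h}; ε-closure = {a, b, c, e, f, g, h}.

{a, b, c, e, f, g, h}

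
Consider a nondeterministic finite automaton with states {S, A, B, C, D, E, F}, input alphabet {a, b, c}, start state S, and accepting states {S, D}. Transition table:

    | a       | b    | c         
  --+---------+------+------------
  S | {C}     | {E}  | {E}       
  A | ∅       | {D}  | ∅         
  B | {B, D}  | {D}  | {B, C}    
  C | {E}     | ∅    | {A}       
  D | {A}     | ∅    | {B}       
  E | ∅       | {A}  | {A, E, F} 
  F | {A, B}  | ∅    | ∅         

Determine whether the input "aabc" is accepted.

Start in {S}.
Read 'a': {S} → {C}.
Read 'a': {C} → {E}.
Read 'b': {E} → {A}.
Read 'c': {A} → ∅.
The final set ∅ contains no accepting state.

No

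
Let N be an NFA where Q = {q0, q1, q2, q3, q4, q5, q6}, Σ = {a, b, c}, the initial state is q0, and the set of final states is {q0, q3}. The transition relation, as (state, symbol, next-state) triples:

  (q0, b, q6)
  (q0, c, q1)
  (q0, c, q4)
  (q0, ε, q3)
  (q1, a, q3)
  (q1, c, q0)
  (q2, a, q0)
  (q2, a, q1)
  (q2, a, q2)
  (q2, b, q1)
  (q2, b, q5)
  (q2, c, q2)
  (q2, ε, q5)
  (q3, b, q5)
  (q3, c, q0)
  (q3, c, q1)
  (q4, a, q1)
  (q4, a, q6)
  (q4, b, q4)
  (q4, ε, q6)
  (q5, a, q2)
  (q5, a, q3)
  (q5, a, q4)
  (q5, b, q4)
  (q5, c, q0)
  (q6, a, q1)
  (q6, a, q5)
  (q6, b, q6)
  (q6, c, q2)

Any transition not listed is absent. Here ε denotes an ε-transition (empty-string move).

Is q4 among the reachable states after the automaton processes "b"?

No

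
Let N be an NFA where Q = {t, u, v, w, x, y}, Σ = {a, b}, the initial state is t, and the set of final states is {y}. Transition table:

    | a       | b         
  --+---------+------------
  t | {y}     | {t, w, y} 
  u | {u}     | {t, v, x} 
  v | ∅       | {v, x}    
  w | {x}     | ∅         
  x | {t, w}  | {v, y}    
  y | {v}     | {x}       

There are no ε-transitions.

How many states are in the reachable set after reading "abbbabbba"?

Start in {t}.
Read 'a': t→{y}; now {y}.
Read 'b': y→{x}; now {x}.
Read 'b': x→{v, y}; now {v, y}.
Read 'b': v→{v, x}, y→{x}; now {v, x}.
Read 'a': v→∅, x→{t, w}; now {t, w}.
Read 'b': t→{t, w, y}, w→∅; now {t, w, y}.
Read 'b': t→{t, w, y}, w→∅, y→{x}; now {t, w, x, y}.
Read 'b': t→{t, w, y}, w→∅, x→{v, y}, y→{x}; now {t, v, w, x, y}.
Read 'a': t→{y}, v→∅, w→{x}, x→{t, w}, y→{v}; now {t, v, w, x, y}.
That set has 5 states.

5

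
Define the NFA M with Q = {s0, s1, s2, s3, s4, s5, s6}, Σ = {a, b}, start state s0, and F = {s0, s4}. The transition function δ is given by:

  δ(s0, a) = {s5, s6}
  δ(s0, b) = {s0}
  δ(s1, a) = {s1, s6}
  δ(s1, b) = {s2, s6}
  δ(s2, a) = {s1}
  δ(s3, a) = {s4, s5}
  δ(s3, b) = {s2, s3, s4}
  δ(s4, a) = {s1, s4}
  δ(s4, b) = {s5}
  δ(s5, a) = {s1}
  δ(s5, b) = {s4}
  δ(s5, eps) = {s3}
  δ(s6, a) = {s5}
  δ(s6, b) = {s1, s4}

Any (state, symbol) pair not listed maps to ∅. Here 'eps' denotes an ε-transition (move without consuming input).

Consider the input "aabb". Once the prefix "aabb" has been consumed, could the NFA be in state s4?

Yes

Start in {s0}.
Read 'a': {s0} → {s3, s5, s6}.
Read 'a': {s3, s5, s6} → {s1, s3, s4, s5}.
Read 'b': {s1, s3, s4, s5} → {s2, s3, s4, s5, s6}.
Read 'b': {s2, s3, s4, s5, s6} → {s1, s2, s3, s4, s5}.
State s4 is in {s1, s2, s3, s4, s5}.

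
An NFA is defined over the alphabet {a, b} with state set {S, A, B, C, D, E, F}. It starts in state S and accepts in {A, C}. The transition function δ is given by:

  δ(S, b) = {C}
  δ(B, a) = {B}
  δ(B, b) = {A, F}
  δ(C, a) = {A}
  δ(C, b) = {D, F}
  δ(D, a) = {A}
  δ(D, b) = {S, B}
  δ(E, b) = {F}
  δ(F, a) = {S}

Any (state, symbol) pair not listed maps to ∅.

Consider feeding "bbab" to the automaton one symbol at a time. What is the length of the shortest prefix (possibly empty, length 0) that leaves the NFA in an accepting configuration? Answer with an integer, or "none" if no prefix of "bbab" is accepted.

Start in {S}.
Read 'b': {S} → {C}.
None of the earlier sets intersect F, but {C} does.

1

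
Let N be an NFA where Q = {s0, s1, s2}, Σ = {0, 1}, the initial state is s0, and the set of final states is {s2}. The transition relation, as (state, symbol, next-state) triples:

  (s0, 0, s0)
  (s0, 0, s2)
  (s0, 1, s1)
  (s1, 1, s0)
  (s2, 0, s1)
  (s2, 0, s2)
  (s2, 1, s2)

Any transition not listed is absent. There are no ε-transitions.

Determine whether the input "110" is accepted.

Yes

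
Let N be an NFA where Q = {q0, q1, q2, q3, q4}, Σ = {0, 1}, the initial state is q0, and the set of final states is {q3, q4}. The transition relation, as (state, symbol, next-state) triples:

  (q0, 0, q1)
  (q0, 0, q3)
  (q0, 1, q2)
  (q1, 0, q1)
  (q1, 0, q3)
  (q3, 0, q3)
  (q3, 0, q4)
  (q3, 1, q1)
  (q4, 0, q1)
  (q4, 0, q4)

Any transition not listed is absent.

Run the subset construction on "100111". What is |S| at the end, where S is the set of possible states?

Start in {q0}.
Read '1': q0→{q2}; now {q2}.
Read '0': q2→∅; now ∅.
The set is empty and remains empty for the remaining 4 symbols.
That set has 0 states.

0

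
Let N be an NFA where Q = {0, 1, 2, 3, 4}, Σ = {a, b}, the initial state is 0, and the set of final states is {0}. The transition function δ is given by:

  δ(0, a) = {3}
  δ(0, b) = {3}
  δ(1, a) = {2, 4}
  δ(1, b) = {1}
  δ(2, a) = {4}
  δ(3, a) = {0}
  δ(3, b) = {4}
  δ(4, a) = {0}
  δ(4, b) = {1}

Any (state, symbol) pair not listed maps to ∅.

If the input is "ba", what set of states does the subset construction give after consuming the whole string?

Start in {0}.
Read 'b': {0} → {3}.
Read 'a': {3} → {0}.

{0}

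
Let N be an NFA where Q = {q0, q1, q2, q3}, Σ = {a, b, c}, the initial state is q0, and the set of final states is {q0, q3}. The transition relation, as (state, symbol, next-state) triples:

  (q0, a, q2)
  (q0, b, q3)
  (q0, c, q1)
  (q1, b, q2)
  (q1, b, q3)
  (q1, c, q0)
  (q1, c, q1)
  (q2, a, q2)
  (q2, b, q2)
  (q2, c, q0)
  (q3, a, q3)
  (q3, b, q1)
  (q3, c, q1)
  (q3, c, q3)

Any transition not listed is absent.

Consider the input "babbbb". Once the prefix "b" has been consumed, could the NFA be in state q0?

Start in {q0}.
Read 'b': q0→{q3}; now {q3}.
State q0 is not in {q3}.

No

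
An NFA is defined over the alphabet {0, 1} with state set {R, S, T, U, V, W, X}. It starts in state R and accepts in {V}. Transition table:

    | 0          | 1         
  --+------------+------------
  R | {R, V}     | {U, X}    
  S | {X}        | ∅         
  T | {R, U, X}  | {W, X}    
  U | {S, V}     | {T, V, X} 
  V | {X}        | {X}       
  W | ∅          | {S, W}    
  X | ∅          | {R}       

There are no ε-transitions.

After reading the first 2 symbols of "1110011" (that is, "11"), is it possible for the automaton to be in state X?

Start in {R}.
Read '1': R→{U, X}; now {U, X}.
Read '1': U→{T, V, X}, X→{R}; now {R, T, V, X}.
State X is in {R, T, V, X}.

Yes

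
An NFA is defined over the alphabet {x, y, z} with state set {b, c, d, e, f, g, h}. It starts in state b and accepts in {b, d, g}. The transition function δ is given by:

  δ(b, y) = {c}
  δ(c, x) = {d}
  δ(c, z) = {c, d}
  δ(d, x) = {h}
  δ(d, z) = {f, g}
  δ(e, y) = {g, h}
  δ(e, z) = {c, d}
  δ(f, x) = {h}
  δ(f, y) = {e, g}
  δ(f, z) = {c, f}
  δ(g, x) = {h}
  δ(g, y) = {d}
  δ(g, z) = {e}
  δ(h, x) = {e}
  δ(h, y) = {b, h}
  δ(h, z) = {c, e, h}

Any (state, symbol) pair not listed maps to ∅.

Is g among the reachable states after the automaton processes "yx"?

No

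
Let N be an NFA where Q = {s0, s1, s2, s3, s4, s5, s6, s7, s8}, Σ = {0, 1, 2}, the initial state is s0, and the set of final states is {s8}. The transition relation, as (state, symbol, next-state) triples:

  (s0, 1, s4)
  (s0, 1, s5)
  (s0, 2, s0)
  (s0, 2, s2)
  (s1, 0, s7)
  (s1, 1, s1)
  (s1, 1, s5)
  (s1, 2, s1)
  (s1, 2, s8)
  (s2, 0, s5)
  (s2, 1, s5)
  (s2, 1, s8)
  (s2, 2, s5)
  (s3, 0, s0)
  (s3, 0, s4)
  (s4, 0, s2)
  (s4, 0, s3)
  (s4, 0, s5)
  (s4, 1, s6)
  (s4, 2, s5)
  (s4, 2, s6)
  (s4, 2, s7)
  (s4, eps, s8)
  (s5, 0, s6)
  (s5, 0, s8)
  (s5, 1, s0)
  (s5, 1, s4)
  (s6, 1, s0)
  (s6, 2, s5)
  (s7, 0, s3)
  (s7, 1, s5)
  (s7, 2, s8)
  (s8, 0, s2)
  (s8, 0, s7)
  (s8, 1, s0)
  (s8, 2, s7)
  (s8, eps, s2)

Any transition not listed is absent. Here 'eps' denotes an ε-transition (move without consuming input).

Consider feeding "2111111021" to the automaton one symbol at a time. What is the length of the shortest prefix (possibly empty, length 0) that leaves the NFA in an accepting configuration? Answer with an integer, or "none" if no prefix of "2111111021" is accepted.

2

Start in {s0}.
Read '2': {s0} → {s0, s2}.
Read '1': {s0, s2} → {s2, s4, s5, s8}.
None of the earlier sets intersect F, but {s2, s4, s5, s8} does.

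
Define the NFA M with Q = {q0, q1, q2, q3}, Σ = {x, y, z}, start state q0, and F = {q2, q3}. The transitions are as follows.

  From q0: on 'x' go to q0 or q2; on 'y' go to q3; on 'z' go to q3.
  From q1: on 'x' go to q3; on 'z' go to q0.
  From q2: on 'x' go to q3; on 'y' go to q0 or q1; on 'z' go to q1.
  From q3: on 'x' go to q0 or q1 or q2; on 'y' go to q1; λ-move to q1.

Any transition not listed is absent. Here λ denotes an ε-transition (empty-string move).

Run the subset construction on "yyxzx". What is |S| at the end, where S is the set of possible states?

2

Start in {q0}.
Read 'y': {q0} → {q1, q3}.
Read 'y': {q1, q3} → {q1}.
Read 'x': {q1} → {q1, q3}.
Read 'z': {q1, q3} → {q0}.
Read 'x': {q0} → {q0, q2}.
That set has 2 states.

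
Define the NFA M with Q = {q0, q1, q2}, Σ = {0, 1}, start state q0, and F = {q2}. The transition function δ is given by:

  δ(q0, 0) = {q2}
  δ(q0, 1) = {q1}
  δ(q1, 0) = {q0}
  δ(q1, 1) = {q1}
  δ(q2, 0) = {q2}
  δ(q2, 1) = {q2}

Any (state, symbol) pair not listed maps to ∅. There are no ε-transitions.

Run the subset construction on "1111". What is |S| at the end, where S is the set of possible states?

1

Start in {q0}.
Read '1': {q0} → {q1}.
Read '1': {q1} → {q1}.
Read '1': {q1} → {q1}.
Read '1': {q1} → {q1}.
That set has 1 state.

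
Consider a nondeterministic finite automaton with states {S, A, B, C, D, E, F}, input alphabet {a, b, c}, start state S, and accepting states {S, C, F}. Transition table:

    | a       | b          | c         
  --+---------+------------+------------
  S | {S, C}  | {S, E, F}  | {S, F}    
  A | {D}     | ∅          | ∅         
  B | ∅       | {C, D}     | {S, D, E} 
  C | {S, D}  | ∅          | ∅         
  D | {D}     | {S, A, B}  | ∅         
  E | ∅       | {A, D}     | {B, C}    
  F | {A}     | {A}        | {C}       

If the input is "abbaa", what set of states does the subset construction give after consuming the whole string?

{S, C, D}

Start in {S}.
Read 'a': {S} → {S, C}.
Read 'b': {S, C} → {S, E, F}.
Read 'b': {S, E, F} → {S, A, D, E, F}.
Read 'a': {S, A, D, E, F} → {S, A, C, D}.
Read 'a': {S, A, C, D} → {S, C, D}.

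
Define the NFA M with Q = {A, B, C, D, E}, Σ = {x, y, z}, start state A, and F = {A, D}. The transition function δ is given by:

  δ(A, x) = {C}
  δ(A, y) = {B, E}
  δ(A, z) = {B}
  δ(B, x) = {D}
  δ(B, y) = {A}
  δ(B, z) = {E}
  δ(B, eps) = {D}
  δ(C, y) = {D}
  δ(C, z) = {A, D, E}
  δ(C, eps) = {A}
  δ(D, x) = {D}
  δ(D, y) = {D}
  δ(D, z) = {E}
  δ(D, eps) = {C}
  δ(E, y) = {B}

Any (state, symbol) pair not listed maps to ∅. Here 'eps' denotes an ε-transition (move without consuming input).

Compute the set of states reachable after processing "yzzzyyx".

{A, C, D}

Start in {A}.
Read 'y': A→{B, E}; union {B, E}; ε-closure = {A, B, C, D, E}.
Read 'z': A→{B}, B→{E}, C→{A, D, E}, D→{E}, E→∅; union {A, B, D, E}; ε-closure = {A, B, C, D, E}.
Read 'z': A→{B}, B→{E}, C→{A, D, E}, D→{E}, E→∅; union {A, B, D, E}; ε-closure = {A, B, C, D, E}.
Read 'z': A→{B}, B→{E}, C→{A, D, E}, D→{E}, E→∅; union {A, B, D, E}; ε-closure = {A, B, C, D, E}.
Read 'y': A→{B, E}, B→{A}, C→{D}, D→{D}, E→{B}; union {A, B, D, E}; ε-closure = {A, B, C, D, E}.
Read 'y': A→{B, E}, B→{A}, C→{D}, D→{D}, E→{B}; union {A, B, D, E}; ε-closure = {A, B, C, D, E}.
Read 'x': A→{C}, B→{D}, C→∅, D→{D}, E→∅; union {C, D}; ε-closure = {A, C, D}.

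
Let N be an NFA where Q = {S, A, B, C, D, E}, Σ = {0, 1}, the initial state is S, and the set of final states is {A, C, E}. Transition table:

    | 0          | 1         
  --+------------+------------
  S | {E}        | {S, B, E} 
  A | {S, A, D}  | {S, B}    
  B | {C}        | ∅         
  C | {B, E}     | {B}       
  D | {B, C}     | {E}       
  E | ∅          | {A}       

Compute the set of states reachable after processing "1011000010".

Start in {S}.
Read '1': {S} → {S, B, E}.
Read '0': {S, B, E} → {C, E}.
Read '1': {C, E} → {A, B}.
Read '1': {A, B} → {S, B}.
Read '0': {S, B} → {C, E}.
Read '0': {C, E} → {B, E}.
Read '0': {B, E} → {C}.
Read '0': {C} → {B, E}.
Read '1': {B, E} → {A}.
Read '0': {A} → {S, A, D}.

{S, A, D}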